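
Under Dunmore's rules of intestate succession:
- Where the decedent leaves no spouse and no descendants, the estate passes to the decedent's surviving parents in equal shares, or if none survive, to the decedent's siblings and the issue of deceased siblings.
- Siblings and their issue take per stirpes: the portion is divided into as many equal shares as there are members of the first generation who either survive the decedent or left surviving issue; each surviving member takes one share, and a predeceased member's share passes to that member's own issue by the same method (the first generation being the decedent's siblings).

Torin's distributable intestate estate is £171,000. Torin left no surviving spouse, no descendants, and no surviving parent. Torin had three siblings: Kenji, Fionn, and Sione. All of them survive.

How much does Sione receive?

Sione receives £57,000.

The entire £171,000 passes to the siblings and their issue.
That amount (£171,000) is divided into 3 shares of £57,000: Kenji, Fionn, and Sione each take £57,000.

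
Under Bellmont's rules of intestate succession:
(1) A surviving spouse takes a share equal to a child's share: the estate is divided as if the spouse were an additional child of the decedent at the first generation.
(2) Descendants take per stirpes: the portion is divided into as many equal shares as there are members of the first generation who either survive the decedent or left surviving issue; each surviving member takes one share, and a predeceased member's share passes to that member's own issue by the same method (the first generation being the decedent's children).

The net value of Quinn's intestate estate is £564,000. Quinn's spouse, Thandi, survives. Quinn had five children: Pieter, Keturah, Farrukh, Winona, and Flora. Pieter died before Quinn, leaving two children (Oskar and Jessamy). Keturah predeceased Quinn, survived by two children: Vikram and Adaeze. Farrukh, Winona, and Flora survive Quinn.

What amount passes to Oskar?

Oskar receives £47,000.

The spouse counts as an additional share at the children's level, so there are 6 primary shares of £94,000. Thandi takes one such share (£94,000).
The children's combined portion (£470,000) is divided into 5 shares of £94,000: Farrukh, Winona, and Flora each take £94,000; Pieter's £94,000 share passes to Pieter's issue; Keturah's £94,000 share passes to Keturah's issue.
Pieter's share (£94,000) is divided into 2 shares of £47,000: Oskar and Jessamy each take £47,000.
Keturah's share (£94,000) is divided into 2 shares of £47,000: Vikram and Adaeze each take £47,000.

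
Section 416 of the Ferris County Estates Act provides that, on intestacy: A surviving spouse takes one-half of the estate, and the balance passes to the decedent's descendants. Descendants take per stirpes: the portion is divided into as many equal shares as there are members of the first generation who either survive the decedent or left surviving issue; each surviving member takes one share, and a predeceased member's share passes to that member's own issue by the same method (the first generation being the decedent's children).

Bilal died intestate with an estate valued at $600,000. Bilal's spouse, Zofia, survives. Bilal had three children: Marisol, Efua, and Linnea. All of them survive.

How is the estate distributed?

Zofia takes one-half of $600,000 = $300,000. The remaining $300,000 passes to the descendants.
The descendants' portion ($300,000) is divided into 3 shares of $100,000: Marisol, Efua, and Linnea each take $100,000.

Zofia: $300,000; Marisol: $100,000; Efua: $100,000; Linnea: $100,000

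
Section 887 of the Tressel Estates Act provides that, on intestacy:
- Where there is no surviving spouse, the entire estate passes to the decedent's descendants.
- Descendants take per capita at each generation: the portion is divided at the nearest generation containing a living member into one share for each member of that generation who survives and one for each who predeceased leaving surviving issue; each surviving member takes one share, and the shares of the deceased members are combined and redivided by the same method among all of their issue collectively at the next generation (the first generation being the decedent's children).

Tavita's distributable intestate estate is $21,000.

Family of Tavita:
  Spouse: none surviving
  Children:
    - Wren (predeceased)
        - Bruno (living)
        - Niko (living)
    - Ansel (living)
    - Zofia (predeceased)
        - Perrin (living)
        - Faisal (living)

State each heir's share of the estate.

The entire $21,000 passes to the descendants.
That amount ($21,000) is divided at the children's generation into 3 shares of $7,000. Ansel takes $7,000. The 2 shares of the deceased (Wren and Zofia) are combined into a pool of $14,000.
That pool ($14,000) is divided at the grandchildren's generation equally among Bruno, Niko, Perrin, and Faisal: $3,500 each.

Bruno: $3,500; Niko: $3,500; Ansel: $7,000; Perrin: $3,500; Faisal: $3,500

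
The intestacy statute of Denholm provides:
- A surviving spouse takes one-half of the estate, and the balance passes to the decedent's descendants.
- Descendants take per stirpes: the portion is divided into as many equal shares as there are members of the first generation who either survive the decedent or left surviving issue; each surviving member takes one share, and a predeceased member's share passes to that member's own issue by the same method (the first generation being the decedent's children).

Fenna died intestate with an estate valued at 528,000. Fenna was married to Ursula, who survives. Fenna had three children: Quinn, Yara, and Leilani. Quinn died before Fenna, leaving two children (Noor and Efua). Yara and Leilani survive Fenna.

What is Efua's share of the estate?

Efua receives 44,000.

Ursula takes one-half of 528,000 = 264,000. The remaining 264,000 passes to the descendants.
The descendants' portion (264,000) is divided into 3 shares of 88,000: Yara and Leilani each take 88,000; Quinn's 88,000 share passes to Quinn's issue.
Quinn's share (88,000) is divided into 2 shares of 44,000: Noor and Efua each take 44,000.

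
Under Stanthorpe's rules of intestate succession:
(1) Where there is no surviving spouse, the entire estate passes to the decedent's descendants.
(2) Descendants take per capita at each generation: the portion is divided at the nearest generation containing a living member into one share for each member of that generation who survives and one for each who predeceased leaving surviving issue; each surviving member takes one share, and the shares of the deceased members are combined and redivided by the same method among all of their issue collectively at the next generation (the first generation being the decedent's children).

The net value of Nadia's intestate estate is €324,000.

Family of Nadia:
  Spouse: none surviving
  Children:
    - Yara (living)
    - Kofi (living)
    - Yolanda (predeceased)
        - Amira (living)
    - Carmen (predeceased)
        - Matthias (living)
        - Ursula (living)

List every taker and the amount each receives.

The entire €324,000 passes to the descendants.
That amount (€324,000) is divided at the children's generation into 4 shares of €81,000. Yara and Kofi each take €81,000. The 2 shares of the deceased (Yolanda and Carmen) are combined into a pool of €162,000.
That pool (€162,000) is divided at the grandchildren's generation equally among Amira, Matthias, and Ursula: €54,000 each.

Yara: €81,000; Kofi: €81,000; Amira: €54,000; Matthias: €54,000; Ursula: €54,000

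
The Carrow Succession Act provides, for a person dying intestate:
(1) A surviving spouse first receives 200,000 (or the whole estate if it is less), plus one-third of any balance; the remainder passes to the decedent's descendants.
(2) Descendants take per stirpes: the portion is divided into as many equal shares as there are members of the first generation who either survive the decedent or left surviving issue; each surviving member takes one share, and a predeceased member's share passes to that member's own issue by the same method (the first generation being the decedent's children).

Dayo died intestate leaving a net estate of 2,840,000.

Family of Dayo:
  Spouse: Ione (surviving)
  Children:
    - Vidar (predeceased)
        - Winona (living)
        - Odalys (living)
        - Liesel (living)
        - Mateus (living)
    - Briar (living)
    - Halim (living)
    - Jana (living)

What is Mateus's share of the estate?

Mateus receives 110,000.

Ione first takes 200,000, leaving a balance of 2,640,000. Ione then takes one-third of the balance (880,000), for a total of 1,080,000. The remaining 1,760,000 passes to the descendants.
The descendants' portion (1,760,000) is divided into 4 shares of 440,000: Briar, Halim, and Jana each take 440,000; Vidar's 440,000 share passes to Vidar's issue.
Vidar's share (440,000) is divided into 4 shares of 110,000: Winona, Odalys, Liesel, and Mateus each take 110,000.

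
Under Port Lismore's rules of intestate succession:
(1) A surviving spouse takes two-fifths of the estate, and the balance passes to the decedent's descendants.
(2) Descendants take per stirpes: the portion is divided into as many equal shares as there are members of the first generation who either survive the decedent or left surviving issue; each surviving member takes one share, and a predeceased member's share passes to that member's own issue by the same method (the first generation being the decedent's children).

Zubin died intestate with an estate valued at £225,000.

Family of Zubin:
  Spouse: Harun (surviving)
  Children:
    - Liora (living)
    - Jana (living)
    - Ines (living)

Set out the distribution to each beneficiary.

Harun: £90,000; Liora: £45,000; Jana: £45,000; Ines: £45,000

Harun takes two-fifths of £225,000 = £90,000. The remaining £135,000 passes to the descendants.
The descendants' portion (£135,000) is divided into 3 shares of £45,000: Liora, Jana, and Ines each take £45,000.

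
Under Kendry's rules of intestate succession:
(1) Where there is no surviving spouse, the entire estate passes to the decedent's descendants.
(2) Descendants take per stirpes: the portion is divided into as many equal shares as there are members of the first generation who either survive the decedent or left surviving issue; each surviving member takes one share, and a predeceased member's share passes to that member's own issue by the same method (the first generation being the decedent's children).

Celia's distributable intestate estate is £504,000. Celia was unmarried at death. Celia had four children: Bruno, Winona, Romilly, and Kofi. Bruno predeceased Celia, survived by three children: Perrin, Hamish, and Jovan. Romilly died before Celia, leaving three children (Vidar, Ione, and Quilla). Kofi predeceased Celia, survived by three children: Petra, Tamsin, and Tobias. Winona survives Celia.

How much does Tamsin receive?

Tamsin receives £42,000.

The entire £504,000 passes to the descendants.
That amount (£504,000) is divided into 4 shares of £126,000: Winona takes £126,000; Bruno's £126,000 share passes to Bruno's issue; Romilly's £126,000 share passes to Romilly's issue; Kofi's £126,000 share passes to Kofi's issue.
Bruno's share (£126,000) is divided into 3 shares of £42,000: Perrin, Hamish, and Jovan each take £42,000.
Romilly's share (£126,000) is divided into 3 shares of £42,000: Vidar, Ione, and Quilla each take £42,000.
Kofi's share (£126,000) is divided into 3 shares of £42,000: Petra, Tamsin, and Tobias each take £42,000.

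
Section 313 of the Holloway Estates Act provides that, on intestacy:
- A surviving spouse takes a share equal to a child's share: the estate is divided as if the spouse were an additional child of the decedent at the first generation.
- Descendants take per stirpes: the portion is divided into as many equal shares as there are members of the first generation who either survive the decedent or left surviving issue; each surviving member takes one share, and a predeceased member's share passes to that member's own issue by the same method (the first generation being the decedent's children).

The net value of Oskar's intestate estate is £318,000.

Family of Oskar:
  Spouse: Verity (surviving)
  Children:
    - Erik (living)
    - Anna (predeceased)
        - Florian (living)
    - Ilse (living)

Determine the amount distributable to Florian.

Florian receives £79,500.

The spouse counts as an additional share at the children's level, so there are 4 primary shares of £79,500. Verity takes one such share (£79,500).
The children's combined portion (£238,500) is divided into 3 shares of £79,500: Erik and Ilse each take £79,500; Anna's £79,500 share passes to Anna's issue.
Anna's share (£79,500) passes entirely to Florian.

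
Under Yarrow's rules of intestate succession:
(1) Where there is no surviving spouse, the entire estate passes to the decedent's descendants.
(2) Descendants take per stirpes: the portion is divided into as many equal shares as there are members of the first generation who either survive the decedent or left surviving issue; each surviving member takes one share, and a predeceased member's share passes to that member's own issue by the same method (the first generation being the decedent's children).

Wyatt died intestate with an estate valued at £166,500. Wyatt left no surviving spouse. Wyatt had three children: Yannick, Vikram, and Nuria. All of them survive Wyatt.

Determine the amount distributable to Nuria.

The entire £166,500 passes to the descendants.
That amount (£166,500) is divided into 3 shares of £55,500: Yannick, Vikram, and Nuria each take £55,500.

Nuria receives £55,500.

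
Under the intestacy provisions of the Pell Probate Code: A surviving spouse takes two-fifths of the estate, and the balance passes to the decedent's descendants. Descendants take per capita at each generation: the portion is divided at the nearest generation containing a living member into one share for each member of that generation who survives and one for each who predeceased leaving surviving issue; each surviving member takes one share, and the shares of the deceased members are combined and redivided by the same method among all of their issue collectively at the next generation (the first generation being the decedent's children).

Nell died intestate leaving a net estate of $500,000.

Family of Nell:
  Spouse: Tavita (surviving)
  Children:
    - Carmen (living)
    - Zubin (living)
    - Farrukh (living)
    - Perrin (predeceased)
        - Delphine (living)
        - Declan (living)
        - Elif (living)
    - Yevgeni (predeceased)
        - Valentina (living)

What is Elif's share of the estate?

Tavita takes two-fifths of $500,000 = $200,000. The remaining $300,000 passes to the descendants.
The descendants' portion ($300,000) is divided at the children's generation into 5 shares of $60,000. Carmen, Zubin, and Farrukh each take $60,000. The 2 shares of the deceased (Perrin and Yevgeni) are combined into a pool of $120,000.
That pool ($120,000) is divided at the grandchildren's generation equally among Delphine, Declan, Elif, and Valentina: $30,000 each.

Elif receives $30,000.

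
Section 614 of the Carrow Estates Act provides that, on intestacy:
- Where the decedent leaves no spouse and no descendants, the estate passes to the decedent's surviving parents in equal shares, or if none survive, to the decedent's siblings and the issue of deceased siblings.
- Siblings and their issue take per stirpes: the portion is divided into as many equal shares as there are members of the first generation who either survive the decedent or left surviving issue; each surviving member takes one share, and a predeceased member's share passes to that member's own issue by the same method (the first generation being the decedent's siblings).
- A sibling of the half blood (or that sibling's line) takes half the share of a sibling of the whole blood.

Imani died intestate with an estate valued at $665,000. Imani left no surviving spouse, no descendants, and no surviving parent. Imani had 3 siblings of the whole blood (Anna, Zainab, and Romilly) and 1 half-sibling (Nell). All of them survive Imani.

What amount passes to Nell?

Nell receives $95,000.

The entire $665,000 passes to the siblings and their issue.
Counting each half-blood sibling's line as half a unit, there are 7/2 units in $665,000, so one unit is $190,000. Whole-blood lines (Anna, Zainab, and Romilly) take $190,000 each; half-blood lines (Nell) take $95,000 each.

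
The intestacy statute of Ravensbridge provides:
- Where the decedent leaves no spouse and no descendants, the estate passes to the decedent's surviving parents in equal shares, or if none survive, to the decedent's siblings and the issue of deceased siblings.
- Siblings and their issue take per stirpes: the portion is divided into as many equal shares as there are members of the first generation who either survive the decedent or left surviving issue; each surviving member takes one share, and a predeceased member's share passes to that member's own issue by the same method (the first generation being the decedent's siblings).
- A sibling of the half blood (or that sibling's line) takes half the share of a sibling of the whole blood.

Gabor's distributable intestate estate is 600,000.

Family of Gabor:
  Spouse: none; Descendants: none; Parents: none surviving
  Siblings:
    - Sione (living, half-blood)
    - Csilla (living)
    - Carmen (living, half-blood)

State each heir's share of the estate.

The entire 600,000 passes to the siblings and their issue.
Counting each half-blood sibling's line as half a unit, there are 2 units in 600,000, so one unit is 300,000. Whole-blood lines (Csilla) take 300,000 each; half-blood lines (Sione and Carmen) take 150,000 each.

Sione: 150,000; Csilla: 300,000; Carmen: 150,000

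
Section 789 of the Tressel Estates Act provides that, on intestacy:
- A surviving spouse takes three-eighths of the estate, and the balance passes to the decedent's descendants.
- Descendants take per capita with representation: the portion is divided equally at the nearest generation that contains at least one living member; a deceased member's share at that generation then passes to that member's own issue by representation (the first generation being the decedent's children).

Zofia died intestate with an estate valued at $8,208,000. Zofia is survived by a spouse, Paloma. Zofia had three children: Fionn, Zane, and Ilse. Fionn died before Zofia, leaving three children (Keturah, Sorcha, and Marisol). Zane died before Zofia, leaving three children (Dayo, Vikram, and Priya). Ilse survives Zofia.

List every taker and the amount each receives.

Paloma takes three-eighths of $8,208,000 = $3,078,000. The remaining $5,130,000 passes to the descendants.
The descendants' portion ($5,130,000) is divided into 3 shares of $1,710,000: Ilse takes $1,710,000; Fionn's $1,710,000 share passes to Fionn's issue; Zane's $1,710,000 share passes to Zane's issue.
Fionn's share ($1,710,000) is divided into 3 shares of $570,000: Keturah, Sorcha, and Marisol each take $570,000.
Zane's share ($1,710,000) is divided into 3 shares of $570,000: Dayo, Vikram, and Priya each take $570,000.

Paloma: $3,078,000; Keturah: $570,000; Sorcha: $570,000; Marisol: $570,000; Dayo: $570,000; Vikram: $570,000; Priya: $570,000; Ilse: $1,710,000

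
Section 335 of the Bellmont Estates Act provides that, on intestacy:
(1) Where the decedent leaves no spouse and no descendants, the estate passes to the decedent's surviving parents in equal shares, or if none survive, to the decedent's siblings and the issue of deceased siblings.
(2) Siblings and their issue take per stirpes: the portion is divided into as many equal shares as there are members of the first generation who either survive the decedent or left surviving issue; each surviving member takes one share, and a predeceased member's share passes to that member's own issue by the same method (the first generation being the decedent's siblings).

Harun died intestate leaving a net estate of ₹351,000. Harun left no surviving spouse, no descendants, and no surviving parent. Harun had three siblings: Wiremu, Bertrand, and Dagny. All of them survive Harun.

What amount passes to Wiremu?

The entire ₹351,000 passes to the siblings and their issue.
That amount (₹351,000) is divided into 3 shares of ₹117,000: Wiremu, Bertrand, and Dagny each take ₹117,000.

Wiremu receives ₹117,000.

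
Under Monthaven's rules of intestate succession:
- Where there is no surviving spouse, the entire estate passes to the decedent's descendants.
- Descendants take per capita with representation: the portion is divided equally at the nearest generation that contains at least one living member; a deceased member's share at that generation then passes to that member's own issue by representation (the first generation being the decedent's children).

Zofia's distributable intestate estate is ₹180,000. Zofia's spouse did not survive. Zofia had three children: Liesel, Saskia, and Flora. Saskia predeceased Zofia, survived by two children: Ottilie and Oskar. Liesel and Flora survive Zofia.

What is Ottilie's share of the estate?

The entire ₹180,000 passes to the descendants.
That amount (₹180,000) is divided into 3 shares of ₹60,000: Liesel and Flora each take ₹60,000; Saskia's ₹60,000 share passes to Saskia's issue.
Saskia's share (₹60,000) is divided into 2 shares of ₹30,000: Ottilie and Oskar each take ₹30,000.

Ottilie receives ₹30,000.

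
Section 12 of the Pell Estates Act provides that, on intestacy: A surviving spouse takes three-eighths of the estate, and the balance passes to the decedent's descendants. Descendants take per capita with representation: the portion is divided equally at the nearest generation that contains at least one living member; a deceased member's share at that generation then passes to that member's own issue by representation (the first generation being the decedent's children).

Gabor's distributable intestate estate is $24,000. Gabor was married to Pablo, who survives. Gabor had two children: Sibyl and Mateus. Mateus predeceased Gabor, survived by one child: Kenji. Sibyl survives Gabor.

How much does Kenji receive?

Kenji receives $7,500.

Pablo takes three-eighths of $24,000 = $9,000. The remaining $15,000 passes to the descendants.
The descendants' portion ($15,000) is divided into 2 shares of $7,500: Sibyl takes $7,500; Mateus's $7,500 share passes to Mateus's issue.
Mateus's share ($7,500) passes entirely to Kenji.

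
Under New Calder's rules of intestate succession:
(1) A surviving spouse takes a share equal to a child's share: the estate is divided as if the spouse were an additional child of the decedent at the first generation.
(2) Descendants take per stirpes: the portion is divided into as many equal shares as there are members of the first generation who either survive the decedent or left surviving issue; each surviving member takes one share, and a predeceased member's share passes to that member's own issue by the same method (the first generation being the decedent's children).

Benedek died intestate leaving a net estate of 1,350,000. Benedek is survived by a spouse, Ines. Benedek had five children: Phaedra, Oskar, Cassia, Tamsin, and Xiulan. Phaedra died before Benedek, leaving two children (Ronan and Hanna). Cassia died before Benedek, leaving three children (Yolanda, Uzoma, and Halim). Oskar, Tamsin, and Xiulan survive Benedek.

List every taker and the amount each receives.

Ines: 225,000; Ronan: 112,500; Hanna: 112,500; Oskar: 225,000; Yolanda: 75,000; Uzoma: 75,000; Halim: 75,000; Tamsin: 225,000; Xiulan: 225,000

The spouse counts as an additional share at the children's level, so there are 6 primary shares of 225,000. Ines takes one such share (225,000).
The children's combined portion (1,125,000) is divided into 5 shares of 225,000: Oskar, Tamsin, and Xiulan each take 225,000; Phaedra's 225,000 share passes to Phaedra's issue; Cassia's 225,000 share passes to Cassia's issue.
Phaedra's share (225,000) is divided into 2 shares of 112,500: Ronan and Hanna each take 112,500.
Cassia's share (225,000) is divided into 3 shares of 75,000: Yolanda, Uzoma, and Halim each take 75,000.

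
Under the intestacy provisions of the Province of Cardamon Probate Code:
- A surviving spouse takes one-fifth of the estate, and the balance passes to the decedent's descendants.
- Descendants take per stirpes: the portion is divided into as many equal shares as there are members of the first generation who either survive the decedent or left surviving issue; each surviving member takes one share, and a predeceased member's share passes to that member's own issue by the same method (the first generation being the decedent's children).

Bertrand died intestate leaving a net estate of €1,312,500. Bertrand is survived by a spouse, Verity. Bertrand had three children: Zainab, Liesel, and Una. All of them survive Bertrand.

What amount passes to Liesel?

Liesel receives €350,000.

Verity takes one-fifth of €1,312,500 = €262,500. The remaining €1,050,000 passes to the descendants.
The descendants' portion (€1,050,000) is divided into 3 shares of €350,000: Zainab, Liesel, and Una each take €350,000.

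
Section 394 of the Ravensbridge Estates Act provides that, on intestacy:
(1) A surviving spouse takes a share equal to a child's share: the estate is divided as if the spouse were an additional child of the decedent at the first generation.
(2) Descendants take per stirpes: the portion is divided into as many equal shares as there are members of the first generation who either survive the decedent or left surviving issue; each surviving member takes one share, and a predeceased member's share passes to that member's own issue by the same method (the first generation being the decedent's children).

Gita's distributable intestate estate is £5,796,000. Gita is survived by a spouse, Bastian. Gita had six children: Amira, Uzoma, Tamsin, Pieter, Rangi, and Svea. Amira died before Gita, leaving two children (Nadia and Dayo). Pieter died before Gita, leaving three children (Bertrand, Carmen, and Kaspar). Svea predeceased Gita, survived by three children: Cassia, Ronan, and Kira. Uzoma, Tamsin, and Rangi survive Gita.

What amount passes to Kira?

The spouse counts as an additional share at the children's level, so there are 7 primary shares of £828,000. Bastian takes one such share (£828,000).
The children's combined portion (£4,968,000) is divided into 6 shares of £828,000: Uzoma, Tamsin, and Rangi each take £828,000; Amira's £828,000 share passes to Amira's issue; Pieter's £828,000 share passes to Pieter's issue; Svea's £828,000 share passes to Svea's issue.
Amira's share (£828,000) is divided into 2 shares of £414,000: Nadia and Dayo each take £414,000.
Pieter's share (£828,000) is divided into 3 shares of £276,000: Bertrand, Carmen, and Kaspar each take £276,000.
Svea's share (£828,000) is divided into 3 shares of £276,000: Cassia, Ronan, and Kira each take £276,000.

Kira receives £276,000.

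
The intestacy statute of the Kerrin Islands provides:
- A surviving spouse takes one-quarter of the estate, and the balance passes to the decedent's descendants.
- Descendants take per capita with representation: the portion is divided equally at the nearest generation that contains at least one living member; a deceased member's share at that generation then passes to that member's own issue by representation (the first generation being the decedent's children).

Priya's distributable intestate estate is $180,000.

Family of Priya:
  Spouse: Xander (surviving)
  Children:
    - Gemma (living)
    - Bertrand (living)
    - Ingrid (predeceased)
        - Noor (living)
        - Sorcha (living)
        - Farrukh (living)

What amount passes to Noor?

Noor receives $15,000.

Xander takes one-quarter of $180,000 = $45,000. The remaining $135,000 passes to the descendants.
The descendants' portion ($135,000) is divided into 3 shares of $45,000: Gemma and Bertrand each take $45,000; Ingrid's $45,000 share passes to Ingrid's issue.
Ingrid's share ($45,000) is divided into 3 shares of $15,000: Noor, Sorcha, and Farrukh each take $15,000.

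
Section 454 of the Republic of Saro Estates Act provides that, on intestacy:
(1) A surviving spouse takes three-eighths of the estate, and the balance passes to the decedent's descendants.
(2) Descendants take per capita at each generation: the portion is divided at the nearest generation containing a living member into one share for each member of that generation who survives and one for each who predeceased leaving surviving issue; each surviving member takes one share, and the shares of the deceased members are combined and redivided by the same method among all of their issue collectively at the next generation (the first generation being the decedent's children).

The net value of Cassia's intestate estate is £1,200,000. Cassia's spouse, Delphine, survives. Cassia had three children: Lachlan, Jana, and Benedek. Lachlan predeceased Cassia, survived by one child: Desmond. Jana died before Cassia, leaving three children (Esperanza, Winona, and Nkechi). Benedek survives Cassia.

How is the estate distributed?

Delphine: £450,000; Desmond: £125,000; Esperanza: £125,000; Winona: £125,000; Nkechi: £125,000; Benedek: £250,000

Delphine takes three-eighths of £1,200,000 = £450,000. The remaining £750,000 passes to the descendants.
The descendants' portion (£750,000) is divided at the children's generation into 3 shares of £250,000. Benedek takes £250,000. The 2 shares of the deceased (Lachlan and Jana) are combined into a pool of £500,000.
That pool (£500,000) is divided at the grandchildren's generation equally among Desmond, Esperanza, Winona, and Nkechi: £125,000 each.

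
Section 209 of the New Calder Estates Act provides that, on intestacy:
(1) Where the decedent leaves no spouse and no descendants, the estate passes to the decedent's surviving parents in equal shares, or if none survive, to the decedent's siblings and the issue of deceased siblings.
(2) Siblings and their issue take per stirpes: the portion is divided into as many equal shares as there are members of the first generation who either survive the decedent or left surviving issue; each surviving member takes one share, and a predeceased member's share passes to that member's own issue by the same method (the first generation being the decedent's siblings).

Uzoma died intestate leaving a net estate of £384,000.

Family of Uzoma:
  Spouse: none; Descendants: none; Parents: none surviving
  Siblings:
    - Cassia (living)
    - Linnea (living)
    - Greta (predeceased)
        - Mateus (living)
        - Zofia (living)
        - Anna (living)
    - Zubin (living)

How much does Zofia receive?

The entire £384,000 passes to the siblings and their issue.
That amount (£384,000) is divided into 4 shares of £96,000: Cassia, Linnea, and Zubin each take £96,000; Greta's £96,000 share passes to Greta's issue.
Greta's share (£96,000) is divided into 3 shares of £32,000: Mateus, Zofia, and Anna each take £32,000.

Zofia receives £32,000.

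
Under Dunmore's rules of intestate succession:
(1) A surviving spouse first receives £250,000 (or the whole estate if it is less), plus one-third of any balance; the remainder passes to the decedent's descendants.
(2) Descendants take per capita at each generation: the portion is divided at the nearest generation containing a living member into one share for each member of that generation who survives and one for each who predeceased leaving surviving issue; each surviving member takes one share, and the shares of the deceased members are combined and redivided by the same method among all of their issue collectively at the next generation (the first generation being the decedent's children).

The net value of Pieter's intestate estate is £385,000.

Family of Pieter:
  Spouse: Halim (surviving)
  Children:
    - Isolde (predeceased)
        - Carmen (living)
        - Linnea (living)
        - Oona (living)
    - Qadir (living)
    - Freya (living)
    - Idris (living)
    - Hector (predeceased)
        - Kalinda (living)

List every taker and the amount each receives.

Halim first takes £250,000, leaving a balance of £135,000. Halim then takes one-third of the balance (£45,000), for a total of £295,000. The remaining £90,000 passes to the descendants.
The descendants' portion (£90,000) is divided at the children's generation into 5 shares of £18,000. Qadir, Freya, and Idris each take £18,000. The 2 shares of the deceased (Isolde and Hector) are combined into a pool of £36,000.
That pool (£36,000) is divided at the grandchildren's generation equally among Carmen, Linnea, Oona, and Kalinda: £9,000 each.

Halim: £295,000; Carmen: £9,000; Linnea: £9,000; Oona: £9,000; Qadir: £18,000; Freya: £18,000; Idris: £18,000; Kalinda: £9,000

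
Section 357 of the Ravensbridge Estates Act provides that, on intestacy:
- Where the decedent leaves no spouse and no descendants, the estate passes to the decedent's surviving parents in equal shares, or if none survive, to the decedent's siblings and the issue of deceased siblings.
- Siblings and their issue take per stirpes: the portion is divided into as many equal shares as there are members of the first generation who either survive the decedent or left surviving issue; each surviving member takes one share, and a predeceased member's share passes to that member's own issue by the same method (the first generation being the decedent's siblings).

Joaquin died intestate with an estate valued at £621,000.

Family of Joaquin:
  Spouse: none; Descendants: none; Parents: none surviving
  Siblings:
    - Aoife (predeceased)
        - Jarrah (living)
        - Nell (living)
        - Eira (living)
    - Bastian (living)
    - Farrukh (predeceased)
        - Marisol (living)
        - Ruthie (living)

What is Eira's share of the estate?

Eira receives £69,000.

The entire £621,000 passes to the siblings and their issue.
That amount (£621,000) is divided into 3 shares of £207,000: Bastian takes £207,000; Aoife's £207,000 share passes to Aoife's issue; Farrukh's £207,000 share passes to Farrukh's issue.
Aoife's share (£207,000) is divided into 3 shares of £69,000: Jarrah, Nell, and Eira each take £69,000.
Farrukh's share (£207,000) is divided into 2 shares of £103,500: Marisol and Ruthie each take £103,500.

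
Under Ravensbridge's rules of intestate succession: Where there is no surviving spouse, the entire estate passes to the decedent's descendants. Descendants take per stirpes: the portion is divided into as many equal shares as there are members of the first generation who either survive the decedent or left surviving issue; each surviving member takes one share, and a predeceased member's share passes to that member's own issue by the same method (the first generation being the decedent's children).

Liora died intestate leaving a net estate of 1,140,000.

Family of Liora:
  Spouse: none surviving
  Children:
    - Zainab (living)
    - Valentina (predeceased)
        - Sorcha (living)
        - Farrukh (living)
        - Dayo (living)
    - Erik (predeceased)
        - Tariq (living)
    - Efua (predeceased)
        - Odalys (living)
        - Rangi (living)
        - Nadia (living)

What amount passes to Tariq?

The entire 1,140,000 passes to the descendants.
That amount (1,140,000) is divided into 4 shares of 285,000: Zainab takes 285,000; Valentina's 285,000 share passes to Valentina's issue; Erik's 285,000 share passes to Erik's issue; Efua's 285,000 share passes to Efua's issue.
Valentina's share (285,000) is divided into 3 shares of 95,000: Sorcha, Farrukh, and Dayo each take 95,000.
Erik's share (285,000) passes entirely to Tariq.
Efua's share (285,000) is divided into 3 shares of 95,000: Odalys, Rangi, and Nadia each take 95,000.

Tariq receives 285,000.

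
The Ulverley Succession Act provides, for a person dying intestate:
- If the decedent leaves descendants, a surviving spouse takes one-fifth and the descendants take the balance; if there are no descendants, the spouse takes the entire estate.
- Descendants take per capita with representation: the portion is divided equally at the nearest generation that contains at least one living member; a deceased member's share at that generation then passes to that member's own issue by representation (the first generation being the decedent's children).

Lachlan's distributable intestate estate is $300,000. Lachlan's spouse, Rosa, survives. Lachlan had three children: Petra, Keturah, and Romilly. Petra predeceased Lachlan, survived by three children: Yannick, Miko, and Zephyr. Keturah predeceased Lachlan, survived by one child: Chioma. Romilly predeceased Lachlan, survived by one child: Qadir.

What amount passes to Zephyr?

Zephyr receives $48,000.

Rosa takes one-fifth of $300,000 = $60,000. The remaining $240,000 passes to the descendants.
No child survives, so the initial division is made at the grandchildren's generation.
The descendants' portion ($240,000) is divided into 5 shares of $48,000: Yannick, Miko, Zephyr, Chioma, and Qadir each take $48,000.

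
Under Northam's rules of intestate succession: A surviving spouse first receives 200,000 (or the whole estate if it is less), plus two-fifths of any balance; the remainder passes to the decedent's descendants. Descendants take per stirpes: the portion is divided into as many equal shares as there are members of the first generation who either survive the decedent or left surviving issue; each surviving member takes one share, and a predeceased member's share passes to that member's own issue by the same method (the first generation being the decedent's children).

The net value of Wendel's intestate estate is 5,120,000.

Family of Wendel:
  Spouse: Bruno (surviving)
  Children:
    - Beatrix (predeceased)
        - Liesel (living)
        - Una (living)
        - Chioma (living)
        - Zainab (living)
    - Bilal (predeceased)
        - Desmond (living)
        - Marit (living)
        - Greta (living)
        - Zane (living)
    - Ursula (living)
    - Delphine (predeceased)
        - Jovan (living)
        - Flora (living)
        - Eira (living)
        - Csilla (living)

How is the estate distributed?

Bruno first takes 200,000, leaving a balance of 4,920,000. Bruno then takes two-fifths of the balance (1,968,000), for a total of 2,168,000. The remaining 2,952,000 passes to the descendants.
The descendants' portion (2,952,000) is divided into 4 shares of 738,000: Ursula takes 738,000; Beatrix's 738,000 share passes to Beatrix's issue; Bilal's 738,000 share passes to Bilal's issue; Delphine's 738,000 share passes to Delphine's issue.
Beatrix's share (738,000) is divided into 4 shares of 184,500: Liesel, Una, Chioma, and Zainab each take 184,500.
Bilal's share (738,000) is divided into 4 shares of 184,500: Desmond, Marit, Greta, and Zane each take 184,500.
Delphine's share (738,000) is divided into 4 shares of 184,500: Jovan, Flora, Eira, and Csilla each take 184,500.

Bruno: 2,168,000; Liesel: 184,500; Una: 184,500; Chioma: 184,500; Zainab: 184,500; Desmond: 184,500; Marit: 184,500; Greta: 184,500; Zane: 184,500; Ursula: 738,000; Jovan: 184,500; Flora: 184,500; Eira: 184,500; Csilla: 184,500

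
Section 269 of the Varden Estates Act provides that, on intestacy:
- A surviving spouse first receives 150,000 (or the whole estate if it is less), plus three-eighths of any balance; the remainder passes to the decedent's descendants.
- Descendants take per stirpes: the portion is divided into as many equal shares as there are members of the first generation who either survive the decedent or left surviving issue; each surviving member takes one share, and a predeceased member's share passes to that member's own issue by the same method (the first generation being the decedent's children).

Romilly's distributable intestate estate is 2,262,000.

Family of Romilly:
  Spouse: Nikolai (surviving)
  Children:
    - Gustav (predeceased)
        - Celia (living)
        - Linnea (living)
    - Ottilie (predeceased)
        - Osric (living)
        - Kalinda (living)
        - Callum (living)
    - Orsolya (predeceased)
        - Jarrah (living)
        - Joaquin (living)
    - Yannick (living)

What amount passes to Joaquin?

Nikolai first takes 150,000, leaving a balance of 2,112,000. Nikolai then takes three-eighths of the balance (792,000), for a total of 942,000. The remaining 1,320,000 passes to the descendants.
The descendants' portion (1,320,000) is divided into 4 shares of 330,000: Yannick takes 330,000; Gustav's 330,000 share passes to Gustav's issue; Ottilie's 330,000 share passes to Ottilie's issue; Orsolya's 330,000 share passes to Orsolya's issue.
Gustav's share (330,000) is divided into 2 shares of 165,000: Celia and Linnea each take 165,000.
Ottilie's share (330,000) is divided into 3 shares of 110,000: Osric, Kalinda, and Callum each take 110,000.
Orsolya's share (330,000) is divided into 2 shares of 165,000: Jarrah and Joaquin each take 165,000.

Joaquin receives 165,000.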